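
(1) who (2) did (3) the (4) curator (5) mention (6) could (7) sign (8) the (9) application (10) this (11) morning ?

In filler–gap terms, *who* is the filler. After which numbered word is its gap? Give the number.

Before movement: The curator did mention who could sign the application this morning.
'who' functions as the subject of the clause embedded under 'mention'. It moves to the left edge, and the trace sits right after 'mention':
Who did the curator mention ___ could sign the application this morning?
'mention' is word 5.

5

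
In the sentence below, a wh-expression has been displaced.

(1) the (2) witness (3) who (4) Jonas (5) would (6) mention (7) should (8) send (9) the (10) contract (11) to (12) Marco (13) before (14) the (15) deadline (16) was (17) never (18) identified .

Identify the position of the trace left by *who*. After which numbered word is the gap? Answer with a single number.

6

'who' functions as the subject of the clause embedded under 'mention'. Fronting leaves a gap immediately after 'mention':
The witness who Jonas would mention ___ should send the contract to Marco before the deadline was never identified.
'mention' is word 6.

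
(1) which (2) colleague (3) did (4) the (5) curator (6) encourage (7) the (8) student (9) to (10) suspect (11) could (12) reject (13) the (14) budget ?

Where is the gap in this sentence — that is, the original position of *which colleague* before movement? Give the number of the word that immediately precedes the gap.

10

Underlying clause: The curator did encourage the student to suspect which colleague could reject the budget.
The filler 'which colleague' is interpreted as the subject of the clause embedded under 'suspect'. Fronting leaves a gap immediately after 'suspect':
Which colleague did the curator encourage the student to suspect ___ could reject the budget?
'suspect' is word 10.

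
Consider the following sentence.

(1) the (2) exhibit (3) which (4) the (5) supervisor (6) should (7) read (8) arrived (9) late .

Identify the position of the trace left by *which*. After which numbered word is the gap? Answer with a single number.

'which' functions as the direct object of 'read'. Wh-movement fronts it, leaving a gap right after 'read':
The exhibit which the supervisor should read ___ arrived late.
'read' is word 7.

7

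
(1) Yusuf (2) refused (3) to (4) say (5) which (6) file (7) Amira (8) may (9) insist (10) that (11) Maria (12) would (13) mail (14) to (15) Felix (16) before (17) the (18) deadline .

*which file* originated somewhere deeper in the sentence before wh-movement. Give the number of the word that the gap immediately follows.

In situ: Amira may insist that Maria would mail which file to Felix before the deadline.
'which file' is the direct object of 'mail'. Wh-movement fronts it, leaving a gap right after 'mail':
Yusuf refused to say which file Amira may insist that Maria would mail ___ to Felix before the deadline.
'mail' is word 13.

13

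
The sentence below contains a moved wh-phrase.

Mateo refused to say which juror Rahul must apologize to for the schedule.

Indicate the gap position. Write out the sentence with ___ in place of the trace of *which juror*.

Pre-movement form: Rahul must apologize to which juror for the schedule.
'which juror' is the object of the preposition 'to'. The gap is right after 'to'.

Mateo refused to say which juror Rahul must apologize to ___ for the schedule.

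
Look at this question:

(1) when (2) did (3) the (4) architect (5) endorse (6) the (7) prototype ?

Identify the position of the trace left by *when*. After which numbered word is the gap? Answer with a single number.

7

Underlying clause: The architect did endorse the prototype when.
The filler 'when' is interpreted as the temporal adjunct. It moves to the left edge, and the trace sits right after 'prototype':
When did the architect endorse the prototype ___?
'prototype' is word 7.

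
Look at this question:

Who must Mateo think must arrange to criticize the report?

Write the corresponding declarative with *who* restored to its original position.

Mateo must think who must arrange to criticize the report.

'who' is the subject of the clause embedded under 'think'. Wh-movement fronts it, leaving a gap right after 'think':
Who must Mateo think ___ must arrange to criticize the report?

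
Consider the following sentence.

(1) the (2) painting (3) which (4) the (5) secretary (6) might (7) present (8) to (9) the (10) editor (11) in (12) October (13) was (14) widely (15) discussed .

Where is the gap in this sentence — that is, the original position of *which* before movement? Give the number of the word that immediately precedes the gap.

7

The filler 'which' is interpreted as the direct object of 'present'. Fronting leaves a gap immediately after 'present':
The painting which the secretary might present ___ to the editor in October was widely discussed.
'present' is word 7.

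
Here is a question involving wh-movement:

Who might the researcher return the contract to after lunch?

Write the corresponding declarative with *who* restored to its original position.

The filler 'who' is interpreted as the object of the preposition 'to' (recipient of 'return'). It moves to the left edge, and the trace sits right after 'to':
Who might the researcher return the contract to ___ after lunch?

The researcher might return the contract to who after lunch.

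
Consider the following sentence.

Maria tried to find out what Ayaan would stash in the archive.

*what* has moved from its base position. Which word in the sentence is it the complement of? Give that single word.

stash

In situ: Ayaan would stash what in the archive.
The filler 'what' is interpreted as the direct object of 'stash'. Wh-movement fronts it, leaving a gap right after 'stash':
Maria tried to find out what Ayaan would stash ___ in the archive.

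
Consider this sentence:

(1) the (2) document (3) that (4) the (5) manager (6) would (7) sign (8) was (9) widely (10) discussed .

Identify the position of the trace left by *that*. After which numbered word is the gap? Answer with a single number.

The filler 'that' is interpreted as the direct object of 'sign'. Fronting leaves a gap immediately after 'sign':
The document that the manager would sign ___ was widely discussed.
'sign' is word 7.

7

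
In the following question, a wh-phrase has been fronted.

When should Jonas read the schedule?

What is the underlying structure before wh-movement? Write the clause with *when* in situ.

Jonas should read the schedule when.

'when' functions as the temporal adjunct. It moves to the left edge, and the trace sits right after 'schedule':
When should Jonas read the schedule ___?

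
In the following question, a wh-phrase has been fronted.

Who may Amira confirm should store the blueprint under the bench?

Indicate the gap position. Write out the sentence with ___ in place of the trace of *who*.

Before movement: Amira may confirm who should store the blueprint under the bench.
'who' functions as the subject of the clause embedded under 'confirm'. The gap is right after 'confirm'.

Who may Amira confirm ___ should store the blueprint under the bench?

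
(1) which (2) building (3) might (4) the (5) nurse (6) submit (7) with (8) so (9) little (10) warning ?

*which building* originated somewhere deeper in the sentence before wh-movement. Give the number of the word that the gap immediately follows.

Underlying clause: The nurse might submit which building with so little warning.
'which building' is the direct object of 'submit'. Wh-movement fronts it, leaving a gap right after 'submit':
Which building might the nurse submit ___ with so little warning?
'submit' is word 6.

6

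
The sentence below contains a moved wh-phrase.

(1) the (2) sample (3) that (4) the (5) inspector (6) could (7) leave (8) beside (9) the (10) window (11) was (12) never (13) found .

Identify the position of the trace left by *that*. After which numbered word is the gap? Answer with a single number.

7

The filler 'that' is interpreted as the direct object of 'leave'. Fronting leaves a gap immediately after 'leave':
The sample that the inspector could leave ___ beside the window was never found.
'leave' is word 7.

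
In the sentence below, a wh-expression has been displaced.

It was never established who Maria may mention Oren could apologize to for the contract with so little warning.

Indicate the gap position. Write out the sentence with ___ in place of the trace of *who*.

In situ: Maria may mention Oren could apologize to who for the contract with so little warning.
'who' is the object of the preposition 'to'. The gap is right after 'to'.

It was never established who Maria may mention Oren could apologize to ___ for the contract with so little warning.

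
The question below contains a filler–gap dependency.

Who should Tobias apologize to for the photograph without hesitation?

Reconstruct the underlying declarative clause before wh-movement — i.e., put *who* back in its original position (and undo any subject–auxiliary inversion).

Tobias should apologize to who for the photograph without hesitation.

The filler 'who' is interpreted as the object of the preposition 'to'. Wh-movement fronts it, leaving a gap right after 'to':
Who should Tobias apologize to ___ for the photograph without hesitation?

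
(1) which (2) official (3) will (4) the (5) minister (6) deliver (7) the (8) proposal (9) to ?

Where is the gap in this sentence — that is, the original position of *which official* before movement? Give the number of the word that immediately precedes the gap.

Underlying clause: The minister will deliver the proposal to which official.
'which official' is the object of the preposition 'to' (recipient of 'deliver'). Fronting leaves a gap immediately after 'to':
Which official will the minister deliver the proposal to ___?
'to' is word 9.

9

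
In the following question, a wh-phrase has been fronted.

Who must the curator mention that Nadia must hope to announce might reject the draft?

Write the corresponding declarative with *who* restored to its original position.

The filler 'who' is interpreted as the subject of the clause embedded under 'announce'. Fronting leaves a gap immediately after 'announce':
Who must the curator mention that Nadia must hope to announce ___ might reject the draft?

The curator must mention that Nadia must hope to announce who might reject the draft.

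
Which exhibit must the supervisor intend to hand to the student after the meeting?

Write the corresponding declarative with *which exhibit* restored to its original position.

The supervisor must intend to hand which exhibit to the student after the meeting.

The filler 'which exhibit' is interpreted as the direct object of 'hand'. It moves to the left edge, and the trace sits right after 'hand':
Which exhibit must the supervisor intend to hand ___ to the student after the meeting?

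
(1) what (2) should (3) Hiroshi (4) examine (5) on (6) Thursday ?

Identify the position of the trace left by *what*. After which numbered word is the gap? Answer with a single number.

Before movement: Hiroshi should examine what on Thursday.
'what' is the direct object of 'examine'. Wh-movement fronts it, leaving a gap right after 'examine':
What should Hiroshi examine ___ on Thursday?
'examine' is word 4.

4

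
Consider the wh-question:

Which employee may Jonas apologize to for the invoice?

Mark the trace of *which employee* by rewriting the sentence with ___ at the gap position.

Before movement: Jonas may apologize to which employee for the invoice.
'which employee' is the object of the preposition 'to'. The gap is right after 'to'.

Which employee may Jonas apologize to ___ for the invoice?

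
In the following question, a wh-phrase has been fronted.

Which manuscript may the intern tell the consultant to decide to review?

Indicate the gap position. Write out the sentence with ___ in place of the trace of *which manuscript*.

Which manuscript may the intern tell the consultant to decide to review ___?

Before movement: The intern may tell the consultant to decide to review which manuscript.
'which manuscript' is the direct object of 'review'. The gap is right after 'review'.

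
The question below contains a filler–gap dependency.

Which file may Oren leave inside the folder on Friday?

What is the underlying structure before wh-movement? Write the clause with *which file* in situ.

Oren may leave which file inside the folder on Friday.

'which file' is the direct object of 'leave'. Wh-movement fronts it, leaving a gap right after 'leave':
Which file may Oren leave ___ inside the folder on Friday?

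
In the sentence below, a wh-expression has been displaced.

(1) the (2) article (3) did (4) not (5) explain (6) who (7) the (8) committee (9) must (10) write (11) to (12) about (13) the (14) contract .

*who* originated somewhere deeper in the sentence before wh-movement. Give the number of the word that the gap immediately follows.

In situ: The committee must write to who about the contract.
'who' functions as the object of the preposition 'to'. It moves to the left edge, and the trace sits right after 'to':
The article did not explain who the committee must write to ___ about the contract.
'to' is word 11.

11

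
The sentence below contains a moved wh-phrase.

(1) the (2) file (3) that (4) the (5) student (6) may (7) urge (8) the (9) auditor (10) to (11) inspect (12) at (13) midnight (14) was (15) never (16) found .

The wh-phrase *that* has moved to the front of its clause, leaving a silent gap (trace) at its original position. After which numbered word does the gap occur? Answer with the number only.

'that' is the direct object of 'inspect'. Wh-movement fronts it, leaving a gap right after 'inspect':
The file that the student may urge the auditor to inspect ___ at midnight was never found.
'inspect' is word 11.

11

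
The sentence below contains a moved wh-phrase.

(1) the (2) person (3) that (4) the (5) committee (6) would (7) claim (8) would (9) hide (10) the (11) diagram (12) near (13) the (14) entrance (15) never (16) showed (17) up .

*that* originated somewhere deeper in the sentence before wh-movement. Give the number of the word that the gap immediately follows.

7

'that' functions as the subject of the clause embedded under 'claim'. Wh-movement fronts it, leaving a gap right after 'claim':
The person that the committee would claim ___ would hide the diagram near the entrance never showed up.
'claim' is word 7.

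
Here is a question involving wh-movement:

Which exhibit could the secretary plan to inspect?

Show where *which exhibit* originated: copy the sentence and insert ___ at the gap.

Before movement: The secretary could plan to inspect which exhibit.
The filler 'which exhibit' is interpreted as the direct object of 'inspect'. The gap is right after 'inspect'.

Which exhibit could the secretary plan to inspect ___?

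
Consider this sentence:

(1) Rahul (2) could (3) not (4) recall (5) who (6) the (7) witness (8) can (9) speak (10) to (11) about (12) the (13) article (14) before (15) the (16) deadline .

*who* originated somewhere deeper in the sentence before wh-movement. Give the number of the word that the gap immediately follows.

10

Underlying clause: The witness can speak to who about the article before the deadline.
The filler 'who' is interpreted as the object of the preposition 'to'. Wh-movement fronts it, leaving a gap right after 'to':
Rahul could not recall who the witness can speak to ___ about the article before the deadline.
'to' is word 10.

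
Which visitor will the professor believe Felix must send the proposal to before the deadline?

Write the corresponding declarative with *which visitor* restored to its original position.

The filler 'which visitor' is interpreted as the object of the preposition 'to' (recipient of 'send'). Wh-movement fronts it, leaving a gap right after 'to':
Which visitor will the professor believe Felix must send the proposal to ___ before the deadline?

The professor will believe Felix must send the proposal to which visitor before the deadline.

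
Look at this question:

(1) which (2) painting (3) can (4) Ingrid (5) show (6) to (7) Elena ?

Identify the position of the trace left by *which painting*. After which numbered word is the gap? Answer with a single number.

5

Underlying clause: Ingrid can show which painting to Elena.
'which painting' is the direct object of 'show'. Wh-movement fronts it, leaving a gap right after 'show':
Which painting can Ingrid show ___ to Elena?
'show' is word 5.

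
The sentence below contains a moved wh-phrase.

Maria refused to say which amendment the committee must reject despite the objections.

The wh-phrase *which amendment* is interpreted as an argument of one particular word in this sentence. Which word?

reject

In situ: The committee must reject which amendment despite the objections.
'which amendment' functions as the direct object of 'reject'. Wh-movement fronts it, leaving a gap right after 'reject':
Maria refused to say which amendment the committee must reject ___ despite the objections.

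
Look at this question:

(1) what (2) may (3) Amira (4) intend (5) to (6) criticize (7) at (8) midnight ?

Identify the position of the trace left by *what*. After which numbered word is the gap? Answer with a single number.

6

In situ: Amira may intend to criticize what at midnight.
'what' is the direct object of 'criticize'. Fronting leaves a gap immediately after 'criticize':
What may Amira intend to criticize ___ at midnight?
'criticize' is word 6.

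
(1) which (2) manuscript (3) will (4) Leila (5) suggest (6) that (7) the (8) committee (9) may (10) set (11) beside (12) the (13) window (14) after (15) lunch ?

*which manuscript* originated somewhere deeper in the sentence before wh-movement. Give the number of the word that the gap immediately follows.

Underlying clause: Leila will suggest that the committee may set which manuscript beside the window after lunch.
The filler 'which manuscript' is interpreted as the direct object of 'set'. It moves to the left edge, and the trace sits right after 'set':
Which manuscript will Leila suggest that the committee may set ___ beside the window after lunch?
'set' is word 10.

10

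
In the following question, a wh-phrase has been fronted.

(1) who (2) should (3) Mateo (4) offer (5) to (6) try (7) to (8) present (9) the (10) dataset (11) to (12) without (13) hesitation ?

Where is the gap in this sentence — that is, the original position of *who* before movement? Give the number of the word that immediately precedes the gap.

Underlying clause: Mateo should offer to try to present the dataset to who without hesitation.
'who' is the object of the preposition 'to' (recipient of 'present'). Wh-movement fronts it, leaving a gap right after 'to':
Who should Mateo offer to try to present the dataset to ___ without hesitation?
'to' is word 11.

11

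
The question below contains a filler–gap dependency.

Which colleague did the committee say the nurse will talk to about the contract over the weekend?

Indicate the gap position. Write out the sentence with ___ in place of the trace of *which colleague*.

Underlying clause: The committee did say the nurse will talk to which colleague about the contract over the weekend.
'which colleague' functions as the object of the preposition 'to'. The gap is right after 'to'.

Which colleague did the committee say the nurse will talk to ___ about the contract over the weekend?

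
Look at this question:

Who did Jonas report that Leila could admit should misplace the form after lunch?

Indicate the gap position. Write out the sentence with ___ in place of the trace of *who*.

Who did Jonas report that Leila could admit ___ should misplace the form after lunch?

Pre-movement form: Jonas did report that Leila could admit who should misplace the form after lunch.
'who' functions as the subject of the clause embedded under 'admit'. The gap is right after 'admit'.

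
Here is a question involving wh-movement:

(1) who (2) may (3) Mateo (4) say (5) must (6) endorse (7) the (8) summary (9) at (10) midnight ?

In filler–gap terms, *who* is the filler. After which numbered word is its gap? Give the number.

4

Before movement: Mateo may say who must endorse the summary at midnight.
The filler 'who' is interpreted as the subject of the clause embedded under 'say'. Wh-movement fronts it, leaving a gap right after 'say':
Who may Mateo say ___ must endorse the summary at midnight?
'say' is word 4.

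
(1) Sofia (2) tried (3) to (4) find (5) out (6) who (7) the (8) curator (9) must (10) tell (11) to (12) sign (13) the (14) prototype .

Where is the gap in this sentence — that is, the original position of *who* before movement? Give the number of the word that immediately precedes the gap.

In situ: The curator must tell who to sign the prototype.
'who' functions as the direct object of 'tell'. Fronting leaves a gap immediately after 'tell':
Sofia tried to find out who the curator must tell ___ to sign the prototype.
'tell' is word 10.

10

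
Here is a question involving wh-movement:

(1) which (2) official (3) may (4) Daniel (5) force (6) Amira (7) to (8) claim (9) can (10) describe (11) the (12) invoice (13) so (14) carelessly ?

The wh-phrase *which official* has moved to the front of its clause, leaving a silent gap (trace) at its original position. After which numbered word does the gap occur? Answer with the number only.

8

Underlying clause: Daniel may force Amira to claim which official can describe the invoice so carelessly.
The filler 'which official' is interpreted as the subject of the clause embedded under 'claim'. Fronting leaves a gap immediately after 'claim':
Which official may Daniel force Amira to claim ___ can describe the invoice so carelessly?
'claim' is word 8.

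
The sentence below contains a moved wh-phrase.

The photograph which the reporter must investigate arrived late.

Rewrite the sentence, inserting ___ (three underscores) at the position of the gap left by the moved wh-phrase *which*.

'which' functions as the direct object of 'investigate'. The gap is right after 'investigate'.

The photograph which the reporter must investigate ___ arrived late.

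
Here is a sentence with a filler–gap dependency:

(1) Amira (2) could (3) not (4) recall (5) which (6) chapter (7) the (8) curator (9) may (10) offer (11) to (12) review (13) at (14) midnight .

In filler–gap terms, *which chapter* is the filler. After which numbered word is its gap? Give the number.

12

Before movement: The curator may offer to review which chapter at midnight.
The filler 'which chapter' is interpreted as the direct object of 'review'. Wh-movement fronts it, leaving a gap right after 'review':
Amira could not recall which chapter the curator may offer to review ___ at midnight.
'review' is word 12.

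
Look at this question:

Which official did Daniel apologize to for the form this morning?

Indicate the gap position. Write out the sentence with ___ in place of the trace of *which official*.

Underlying clause: Daniel did apologize to which official for the form this morning.
'which official' functions as the object of the preposition 'to'. The gap is right after 'to'.

Which official did Daniel apologize to ___ for the form this morning?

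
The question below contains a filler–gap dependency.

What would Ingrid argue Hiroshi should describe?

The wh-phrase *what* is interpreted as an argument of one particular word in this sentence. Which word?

Before movement: Ingrid would argue Hiroshi should describe what.
'what' is the direct object of 'describe'. Wh-movement fronts it, leaving a gap right after 'describe':
What would Ingrid argue Hiroshi should describe ___?

describe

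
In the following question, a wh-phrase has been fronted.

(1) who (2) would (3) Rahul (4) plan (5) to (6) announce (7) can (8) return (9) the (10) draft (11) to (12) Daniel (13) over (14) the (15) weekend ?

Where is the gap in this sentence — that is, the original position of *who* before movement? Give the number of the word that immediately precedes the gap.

6

Before movement: Rahul would plan to announce who can return the draft to Daniel over the weekend.
'who' functions as the subject of the clause embedded under 'announce'. It moves to the left edge, and the trace sits right after 'announce':
Who would Rahul plan to announce ___ can return the draft to Daniel over the weekend?
'announce' is word 6.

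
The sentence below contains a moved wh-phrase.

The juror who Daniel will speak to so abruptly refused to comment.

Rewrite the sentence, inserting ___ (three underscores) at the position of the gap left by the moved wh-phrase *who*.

The juror who Daniel will speak to ___ so abruptly refused to comment.

'who' functions as the object of the preposition 'to'. The gap is right after 'to'.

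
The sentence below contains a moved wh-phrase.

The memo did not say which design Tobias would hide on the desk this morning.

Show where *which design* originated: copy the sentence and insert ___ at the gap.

The memo did not say which design Tobias would hide ___ on the desk this morning.

In situ: Tobias would hide which design on the desk this morning.
The filler 'which design' is interpreted as the direct object of 'hide'. The gap is right after 'hide'.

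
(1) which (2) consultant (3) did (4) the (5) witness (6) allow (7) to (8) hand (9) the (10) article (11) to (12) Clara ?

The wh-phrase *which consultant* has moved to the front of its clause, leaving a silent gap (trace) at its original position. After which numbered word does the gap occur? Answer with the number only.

6

Underlying clause: The witness did allow which consultant to hand the article to Clara.
'which consultant' functions as the direct object of 'allow'. Fronting leaves a gap immediately after 'allow':
Which consultant did the witness allow ___ to hand the article to Clara?
'allow' is word 6.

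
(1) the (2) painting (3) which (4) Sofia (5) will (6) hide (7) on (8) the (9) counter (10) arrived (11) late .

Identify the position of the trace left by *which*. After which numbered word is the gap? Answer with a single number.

The filler 'which' is interpreted as the direct object of 'hide'. It moves to the left edge, and the trace sits right after 'hide':
The painting which Sofia will hide ___ on the counter arrived late.
'hide' is word 6.

6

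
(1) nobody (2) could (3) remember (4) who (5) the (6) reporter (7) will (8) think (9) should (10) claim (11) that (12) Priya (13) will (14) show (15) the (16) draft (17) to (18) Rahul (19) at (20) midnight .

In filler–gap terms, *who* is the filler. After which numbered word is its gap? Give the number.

8

Pre-movement form: The reporter will think who should claim that Priya will show the draft to Rahul at midnight.
The filler 'who' is interpreted as the subject of the clause embedded under 'think'. Wh-movement fronts it, leaving a gap right after 'think':
Nobody could remember who the reporter will think ___ should claim that Priya will show the draft to Rahul at midnight.
'think' is word 8.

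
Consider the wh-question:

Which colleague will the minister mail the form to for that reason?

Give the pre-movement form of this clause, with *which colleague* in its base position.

'which colleague' is the object of the preposition 'to' (recipient of 'mail'). It moves to the left edge, and the trace sits right after 'to':
Which colleague will the minister mail the form to ___ for that reason?

The minister will mail the form to which colleague for that reason.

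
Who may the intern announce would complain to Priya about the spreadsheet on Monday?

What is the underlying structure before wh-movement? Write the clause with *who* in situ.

The intern may announce who would complain to Priya about the spreadsheet on Monday.

'who' is the subject of the clause embedded under 'announce'. It moves to the left edge, and the trace sits right after 'announce':
Who may the intern announce ___ would complain to Priya about the spreadsheet on Monday?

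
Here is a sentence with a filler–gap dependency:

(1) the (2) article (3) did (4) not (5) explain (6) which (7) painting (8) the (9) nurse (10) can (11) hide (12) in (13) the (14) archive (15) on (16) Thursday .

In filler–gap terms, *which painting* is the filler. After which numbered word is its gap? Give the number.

In situ: The nurse can hide which painting in the archive on Thursday.
The filler 'which painting' is interpreted as the direct object of 'hide'. It moves to the left edge, and the trace sits right after 'hide':
The article did not explain which painting the nurse can hide ___ in the archive on Thursday.
'hide' is word 11.

11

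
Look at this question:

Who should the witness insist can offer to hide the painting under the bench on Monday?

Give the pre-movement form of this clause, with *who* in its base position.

The witness should insist who can offer to hide the painting under the bench on Monday.

'who' functions as the subject of the clause embedded under 'insist'. Fronting leaves a gap immediately after 'insist':
Who should the witness insist ___ can offer to hide the painting under the bench on Monday?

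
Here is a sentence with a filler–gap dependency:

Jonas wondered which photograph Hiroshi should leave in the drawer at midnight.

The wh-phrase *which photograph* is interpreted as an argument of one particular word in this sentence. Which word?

leave

Pre-movement form: Hiroshi should leave which photograph in the drawer at midnight.
The filler 'which photograph' is interpreted as the direct object of 'leave'. Fronting leaves a gap immediately after 'leave':
Jonas wondered which photograph Hiroshi should leave ___ in the drawer at midnight.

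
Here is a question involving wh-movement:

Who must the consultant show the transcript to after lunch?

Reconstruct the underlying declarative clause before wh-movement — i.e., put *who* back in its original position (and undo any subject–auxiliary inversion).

The consultant must show the transcript to who after lunch.

The filler 'who' is interpreted as the object of the preposition 'to' (recipient of 'show'). Wh-movement fronts it, leaving a gap right after 'to':
Who must the consultant show the transcript to ___ after lunch?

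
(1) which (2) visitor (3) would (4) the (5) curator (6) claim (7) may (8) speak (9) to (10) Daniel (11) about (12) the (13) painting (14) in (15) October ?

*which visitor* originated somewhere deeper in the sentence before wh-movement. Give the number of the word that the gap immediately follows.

6

Underlying clause: The curator would claim which visitor may speak to Daniel about the painting in October.
'which visitor' functions as the subject of the clause embedded under 'claim'. Fronting leaves a gap immediately after 'claim':
Which visitor would the curator claim ___ may speak to Daniel about the painting in October?
'claim' is word 6.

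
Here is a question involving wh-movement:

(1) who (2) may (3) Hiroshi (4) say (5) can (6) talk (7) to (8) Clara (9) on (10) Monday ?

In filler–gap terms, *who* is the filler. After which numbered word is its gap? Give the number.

Underlying clause: Hiroshi may say who can talk to Clara on Monday.
'who' functions as the subject of the clause embedded under 'say'. It moves to the left edge, and the trace sits right after 'say':
Who may Hiroshi say ___ can talk to Clara on Monday?
'say' is word 4.

4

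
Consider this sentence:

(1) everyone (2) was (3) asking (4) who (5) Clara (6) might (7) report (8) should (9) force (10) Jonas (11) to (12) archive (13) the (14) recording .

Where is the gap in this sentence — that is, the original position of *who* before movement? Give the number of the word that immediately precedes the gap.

7

Before movement: Clara might report who should force Jonas to archive the recording.
The filler 'who' is interpreted as the subject of the clause embedded under 'report'. Wh-movement fronts it, leaving a gap right after 'report':
Everyone was asking who Clara might report ___ should force Jonas to archive the recording.
'report' is word 7.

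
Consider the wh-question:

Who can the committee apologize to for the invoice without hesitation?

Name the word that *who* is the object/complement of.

Underlying clause: The committee can apologize to who for the invoice without hesitation.
The filler 'who' is interpreted as the object of the preposition 'to'. Fronting leaves a gap immediately after 'to':
Who can the committee apologize to ___ for the invoice without hesitation?

to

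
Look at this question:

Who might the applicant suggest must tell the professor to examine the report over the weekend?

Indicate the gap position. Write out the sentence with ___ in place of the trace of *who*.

Pre-movement form: The applicant might suggest who must tell the professor to examine the report over the weekend.
'who' is the subject of the clause embedded under 'suggest'. The gap is right after 'suggest'.

Who might the applicant suggest ___ must tell the professor to examine the report over the weekend?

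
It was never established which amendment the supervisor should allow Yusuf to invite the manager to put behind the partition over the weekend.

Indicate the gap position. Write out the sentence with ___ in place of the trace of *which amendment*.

Underlying clause: The supervisor should allow Yusuf to invite the manager to put which amendment behind the partition over the weekend.
'which amendment' functions as the direct object of 'put'. The gap is right after 'put'.

It was never established which amendment the supervisor should allow Yusuf to invite the manager to put ___ behind the partition over the weekend.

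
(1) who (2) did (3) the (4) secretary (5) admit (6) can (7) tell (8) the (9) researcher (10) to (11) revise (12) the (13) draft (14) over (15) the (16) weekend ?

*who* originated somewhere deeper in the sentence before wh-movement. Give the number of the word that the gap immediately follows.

Before movement: The secretary did admit who can tell the researcher to revise the draft over the weekend.
'who' is the subject of the clause embedded under 'admit'. It moves to the left edge, and the trace sits right after 'admit':
Who did the secretary admit ___ can tell the researcher to revise the draft over the weekend?
'admit' is word 5.

5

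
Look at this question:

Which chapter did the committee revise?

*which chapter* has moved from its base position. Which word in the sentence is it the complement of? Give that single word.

In situ: The committee did revise which chapter.
'which chapter' is the direct object of 'revise'. Wh-movement fronts it, leaving a gap right after 'revise':
Which chapter did the committee revise ___?

revise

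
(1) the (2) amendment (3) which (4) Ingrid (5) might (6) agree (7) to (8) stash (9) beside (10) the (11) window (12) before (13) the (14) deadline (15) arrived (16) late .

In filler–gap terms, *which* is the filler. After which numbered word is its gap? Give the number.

'which' is the direct object of 'stash'. Fronting leaves a gap immediately after 'stash':
The amendment which Ingrid might agree to stash ___ beside the window before the deadline arrived late.
'stash' is word 8.

8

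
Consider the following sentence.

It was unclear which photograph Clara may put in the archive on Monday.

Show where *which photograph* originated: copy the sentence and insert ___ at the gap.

It was unclear which photograph Clara may put ___ in the archive on Monday.

Pre-movement form: Clara may put which photograph in the archive on Monday.
The filler 'which photograph' is interpreted as the direct object of 'put'. The gap is right after 'put'.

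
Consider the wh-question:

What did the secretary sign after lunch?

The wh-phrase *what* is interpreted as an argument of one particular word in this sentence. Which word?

sign

Pre-movement form: The secretary did sign what after lunch.
'what' functions as the direct object of 'sign'. Wh-movement fronts it, leaving a gap right after 'sign':
What did the secretary sign ___ after lunch?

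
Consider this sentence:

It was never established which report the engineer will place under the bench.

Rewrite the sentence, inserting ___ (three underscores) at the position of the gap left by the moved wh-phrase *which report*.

It was never established which report the engineer will place ___ under the bench.

Pre-movement form: The engineer will place which report under the bench.
The filler 'which report' is interpreted as the direct object of 'place'. The gap is right after 'place'.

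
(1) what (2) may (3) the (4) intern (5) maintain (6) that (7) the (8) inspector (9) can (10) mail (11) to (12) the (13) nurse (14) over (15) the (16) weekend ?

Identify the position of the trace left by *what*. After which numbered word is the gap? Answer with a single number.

Pre-movement form: The intern may maintain that the inspector can mail what to the nurse over the weekend.
'what' is the direct object of 'mail'. It moves to the left edge, and the trace sits right after 'mail':
What may the intern maintain that the inspector can mail ___ to the nurse over the weekend?
'mail' is word 10.

10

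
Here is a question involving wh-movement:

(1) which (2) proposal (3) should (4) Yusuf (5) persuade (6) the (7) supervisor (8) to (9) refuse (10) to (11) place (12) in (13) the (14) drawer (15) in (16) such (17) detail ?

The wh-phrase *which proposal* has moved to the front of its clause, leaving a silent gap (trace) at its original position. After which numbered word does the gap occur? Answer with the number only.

11

Before movement: Yusuf should persuade the supervisor to refuse to place which proposal in the drawer in such detail.
'which proposal' is the direct object of 'place'. Wh-movement fronts it, leaving a gap right after 'place':
Which proposal should Yusuf persuade the supervisor to refuse to place ___ in the drawer in such detail?
'place' is word 11.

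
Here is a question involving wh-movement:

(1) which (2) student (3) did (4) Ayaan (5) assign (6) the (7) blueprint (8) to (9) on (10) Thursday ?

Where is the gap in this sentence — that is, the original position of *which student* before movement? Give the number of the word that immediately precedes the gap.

Pre-movement form: Ayaan did assign the blueprint to which student on Thursday.
'which student' functions as the object of the preposition 'to' (recipient of 'assign'). Wh-movement fronts it, leaving a gap right after 'to':
Which student did Ayaan assign the blueprint to ___ on Thursday?
'to' is word 8.

8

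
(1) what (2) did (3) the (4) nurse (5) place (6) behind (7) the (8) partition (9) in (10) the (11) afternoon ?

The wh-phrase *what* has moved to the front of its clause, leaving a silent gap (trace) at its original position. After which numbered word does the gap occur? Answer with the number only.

5

In situ: The nurse did place what behind the partition in the afternoon.
The filler 'what' is interpreted as the direct object of 'place'. Wh-movement fronts it, leaving a gap right after 'place':
What did the nurse place ___ behind the partition in the afternoon?
'place' is word 5.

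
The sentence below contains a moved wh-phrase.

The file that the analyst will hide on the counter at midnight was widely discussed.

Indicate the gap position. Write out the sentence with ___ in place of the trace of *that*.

The file that the analyst will hide ___ on the counter at midnight was widely discussed.

The filler 'that' is interpreted as the direct object of 'hide'. The gap is right after 'hide'.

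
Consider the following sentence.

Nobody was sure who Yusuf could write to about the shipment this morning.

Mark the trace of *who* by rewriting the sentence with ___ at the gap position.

Nobody was sure who Yusuf could write to ___ about the shipment this morning.

In situ: Yusuf could write to who about the shipment this morning.
The filler 'who' is interpreted as the object of the preposition 'to'. The gap is right after 'to'.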